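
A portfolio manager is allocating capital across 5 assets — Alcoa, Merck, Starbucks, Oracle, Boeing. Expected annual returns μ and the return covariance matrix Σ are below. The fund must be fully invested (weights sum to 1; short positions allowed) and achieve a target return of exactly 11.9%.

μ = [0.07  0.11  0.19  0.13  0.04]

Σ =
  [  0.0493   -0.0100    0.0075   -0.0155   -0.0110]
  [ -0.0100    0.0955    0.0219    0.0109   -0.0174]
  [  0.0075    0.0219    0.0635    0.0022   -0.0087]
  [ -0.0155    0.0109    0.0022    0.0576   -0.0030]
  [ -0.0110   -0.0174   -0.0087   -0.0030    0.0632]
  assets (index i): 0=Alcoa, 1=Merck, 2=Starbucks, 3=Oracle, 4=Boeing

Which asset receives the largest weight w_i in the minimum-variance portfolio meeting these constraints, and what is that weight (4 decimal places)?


Starbucks (0.2855)

g=Σ⁻¹μ = [2.4608  0.8304  2.5626  2.7565  1.7734]
h=Σ⁻¹𝟙 = [36.1373  14.3629  9.5606  25.4916  28.5930]
a=μᵀg=1.179768  b=𝟙ᵀg=10.383677  c=𝟙ᵀh=114.145374  D=ac−b²=26.844289
λ₁=(c·0.119−b)/D = (114.145374·0.119−10.383677)/26.844289 = 0.119192
λ₂=(a−b·0.119)/D = (1.179768−10.383677·0.119)/26.844289 = -0.002082
w* = 0.119192·g + -0.002082·h:
  w_0 = 0.119192·2.4608 + -0.002082·36.1373 = 0.2181  (Alcoa)
  w_1 = 0.119192·0.8304 + -0.002082·14.3629 = 0.0691  (Merck)
  w_2 = 0.119192·2.5626 + -0.002082·9.5606 = 0.2855  (Starbucks)
  w_3 = 0.119192·2.7565 + -0.002082·25.4916 = 0.2755  (Oracle)
  w_4 = 0.119192·1.7734 + -0.002082·28.5930 = 0.1518  (Boeing)
Σw_i=1.0000  μᵀw=0.1190
σ²=wᵀΣw=λ₁·μ_p+λ₂ = 0.119192·0.119 + -0.002082 = 0.012102 ≈ 0.0121


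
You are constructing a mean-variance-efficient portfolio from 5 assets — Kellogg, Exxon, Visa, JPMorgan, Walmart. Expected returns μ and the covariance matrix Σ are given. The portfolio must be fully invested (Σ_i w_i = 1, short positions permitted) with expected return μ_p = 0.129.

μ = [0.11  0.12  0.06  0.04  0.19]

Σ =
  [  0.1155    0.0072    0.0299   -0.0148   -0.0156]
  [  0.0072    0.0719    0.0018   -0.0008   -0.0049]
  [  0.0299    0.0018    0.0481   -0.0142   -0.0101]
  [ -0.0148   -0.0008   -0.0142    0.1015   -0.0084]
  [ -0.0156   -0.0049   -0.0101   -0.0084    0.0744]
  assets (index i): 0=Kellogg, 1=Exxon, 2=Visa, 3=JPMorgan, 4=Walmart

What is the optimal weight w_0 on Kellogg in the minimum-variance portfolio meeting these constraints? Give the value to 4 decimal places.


x=Σ⁻¹μ = [1.0120  1.7594  1.5314  1.0351  3.2066]
y=Σ⁻¹𝟙 = [6.0212  14.2703  25.6873  16.1706  20.9560]
a=μᵀx=1.064984  b=𝟙ᵀx=8.544471  c=𝟙ᵀy=83.105416  D=ac−b²=15.497944
λ₁=(c·0.129−b)/D = (83.105416·0.129−8.544471)/15.497944 = 0.140414
λ₂=(a−b·0.129)/D = (1.064984−8.544471·0.129)/15.497944 = -0.002404
w* = 0.140414·x + -0.002404·y:
  w_0 = 0.140414·1.0120 + -0.002404·6.0212 = 0.1276  (Kellogg)
  w_1 = 0.140414·1.7594 + -0.002404·14.2703 = 0.2127  (Exxon)
  w_2 = 0.140414·1.5314 + -0.002404·25.6873 = 0.1533  (Visa)
  w_3 = 0.140414·1.0351 + -0.002404·16.1706 = 0.1065  (JPMorgan)
  w_4 = 0.140414·3.2066 + -0.002404·20.9560 = 0.3999  (Walmart)
Σw_i=1.0000  μᵀw=0.1290
σ²=wᵀΣw=λ₁·μ_p+λ₂ = 0.140414·0.129 + -0.002404 = 0.015710 ≈ 0.0157

0.1276


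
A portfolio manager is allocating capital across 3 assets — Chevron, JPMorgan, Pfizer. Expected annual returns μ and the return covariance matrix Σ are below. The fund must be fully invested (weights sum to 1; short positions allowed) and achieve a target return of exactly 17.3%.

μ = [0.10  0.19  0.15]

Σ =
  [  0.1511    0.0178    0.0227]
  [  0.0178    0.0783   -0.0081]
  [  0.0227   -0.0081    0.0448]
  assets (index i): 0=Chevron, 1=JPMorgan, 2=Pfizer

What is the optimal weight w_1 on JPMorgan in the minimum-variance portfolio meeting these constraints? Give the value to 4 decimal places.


0.4739

p=Σ⁻¹μ = [-0.2842  2.9068  4.0178]
q=Σ⁻¹𝟙 = [1.1749  15.0330  24.4441]
a=μᵀp=1.126540  b=𝟙ᵀp=6.640380  c=𝟙ᵀq=40.652040  D=ac−b²=1.701510
λ₁=(c·0.173−b)/D = (40.652040·0.173−6.640380)/1.701510 = 0.230632
λ₂=(a−b·0.173)/D = (1.126540−6.640380·0.173)/1.701510 = -0.013074
w* = 0.230632·p + -0.013074·q:
  w_0 = 0.230632·-0.2842 + -0.013074·1.1749 = -0.0809  (Chevron)
  w_1 = 0.230632·2.9068 + -0.013074·15.0330 = 0.4739  (JPMorgan)
  w_2 = 0.230632·4.0178 + -0.013074·24.4441 = 0.6070  (Pfizer)
Σw_i=1.0000  μᵀw=0.1730
σ²=wᵀΣw=λ₁·μ_p+λ₂ = 0.230632·0.173 + -0.013074 = 0.026825 ≈ 0.0268


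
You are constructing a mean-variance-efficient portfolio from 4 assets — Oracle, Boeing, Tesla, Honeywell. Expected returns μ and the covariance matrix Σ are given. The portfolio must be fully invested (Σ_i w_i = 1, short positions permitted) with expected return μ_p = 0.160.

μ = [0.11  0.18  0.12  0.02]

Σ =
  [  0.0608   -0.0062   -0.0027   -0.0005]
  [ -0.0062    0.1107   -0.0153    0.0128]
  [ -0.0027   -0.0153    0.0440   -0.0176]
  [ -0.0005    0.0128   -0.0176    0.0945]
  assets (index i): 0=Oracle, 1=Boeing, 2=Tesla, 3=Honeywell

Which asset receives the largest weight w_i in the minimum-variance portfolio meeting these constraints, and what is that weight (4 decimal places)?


Tesla (0.4650)

p=Σ⁻¹μ = [2.2130  2.2129  3.8919  0.6485]
q=Σ⁻¹𝟙 = [19.4508  13.1335  34.6300  15.3556]
a=μᵀp=1.121756  b=𝟙ᵀp=8.966327  c=𝟙ᵀq=82.569855  D=ac−b²=12.228230
λ₁=(c·0.160−b)/D = (82.569855·0.160−8.966327)/12.228230 = 0.347135
λ₂=(a−b·0.160)/D = (1.121756−8.966327·0.160)/12.228230 = -0.025585
w* = 0.347135·p + -0.025585·q:
  w_0 = 0.347135·2.2130 + -0.025585·19.4508 = 0.2706  (Oracle)
  w_1 = 0.347135·2.2129 + -0.025585·13.1335 = 0.4322  (Boeing)
  w_2 = 0.347135·3.8919 + -0.025585·34.6300 = 0.4650  (Tesla)
  w_3 = 0.347135·0.6485 + -0.025585·15.3556 = -0.1678  (Honeywell)
Σw_i=1.0000  μᵀw=0.1600
σ²=wᵀΣw=λ₁·μ_p+λ₂ = 0.347135·0.160 + -0.025585 = 0.029957 ≈ 0.0300


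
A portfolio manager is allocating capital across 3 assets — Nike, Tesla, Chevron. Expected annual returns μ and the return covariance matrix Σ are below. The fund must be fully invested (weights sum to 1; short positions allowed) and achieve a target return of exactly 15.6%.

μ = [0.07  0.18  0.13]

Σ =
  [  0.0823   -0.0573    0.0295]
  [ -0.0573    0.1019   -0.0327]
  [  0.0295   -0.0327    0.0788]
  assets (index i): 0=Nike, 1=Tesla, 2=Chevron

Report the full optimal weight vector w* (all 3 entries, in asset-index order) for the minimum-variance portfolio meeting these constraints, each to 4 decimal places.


x=Σ⁻¹μ = [2.9142  4.1351  2.2747]
y=Σ⁻¹𝟙 = [27.9135  30.2581  14.7968]
a=μᵀx=1.244024  b=𝟙ᵀx=9.323997  c=𝟙ᵀy=72.968480  D=ac−b²=3.837638
λ₁=(c·0.156−b)/D = (72.968480·0.156−9.323997)/3.837638 = 0.536550
λ₂=(a−b·0.156)/D = (1.244024−9.323997·0.156)/3.837638 = -0.054856
w* = 0.536550·x + -0.054856·y:
  w_0 = 0.536550·2.9142 + -0.054856·27.9135 = 0.0324  (Nike)
  w_1 = 0.536550·4.1351 + -0.054856·30.2581 = 0.5588  (Tesla)
  w_2 = 0.536550·2.2747 + -0.054856·14.7968 = 0.4088  (Chevron)
Σw_i=1.0000  μᵀw=0.1560
σ²=wᵀΣw=λ₁·μ_p+λ₂ = 0.536550·0.156 + -0.054856 = 0.028845 ≈ 0.0288

0.0324  0.5588  0.4088


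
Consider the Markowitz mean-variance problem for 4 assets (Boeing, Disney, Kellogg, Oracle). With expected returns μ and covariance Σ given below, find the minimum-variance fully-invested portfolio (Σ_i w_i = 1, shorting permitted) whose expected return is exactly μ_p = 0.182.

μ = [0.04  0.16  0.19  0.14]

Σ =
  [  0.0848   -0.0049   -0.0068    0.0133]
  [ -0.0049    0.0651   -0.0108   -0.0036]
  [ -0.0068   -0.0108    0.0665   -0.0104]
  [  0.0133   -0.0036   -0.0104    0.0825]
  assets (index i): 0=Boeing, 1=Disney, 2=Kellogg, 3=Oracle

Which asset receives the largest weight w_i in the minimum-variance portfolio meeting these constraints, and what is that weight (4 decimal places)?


g=Σ⁻¹μ = [0.6164  3.2566  3.7960  2.2182]
h=Σ⁻¹𝟙 = [12.5827  20.6907  21.8346  13.7481]
a=μᵀg=1.577490  b=𝟙ᵀg=9.887119  c=𝟙ᵀh=68.856014  D=ac−b²=10.864573
λ₁=(c·0.182−b)/D = (68.856014·0.182−9.887119)/10.864573 = 0.243422
λ₂=(a−b·0.182)/D = (1.577490−9.887119·0.182)/10.864573 = -0.020430
w* = 0.243422·g + -0.020430·h:
  w_0 = 0.243422·0.6164 + -0.020430·12.5827 = -0.1070  (Boeing)
  w_1 = 0.243422·3.2566 + -0.020430·20.6907 = 0.3700  (Disney)
  w_2 = 0.243422·3.7960 + -0.020430·21.8346 = 0.4779  (Kellogg)
  w_3 = 0.243422·2.2182 + -0.020430·13.7481 = 0.2591  (Oracle)
Σw_i=1.0000  μᵀw=0.1820
σ²=wᵀΣw=λ₁·μ_p+λ₂ = 0.243422·0.182 + -0.020430 = 0.023873 ≈ 0.0239

Kellogg (0.4779)


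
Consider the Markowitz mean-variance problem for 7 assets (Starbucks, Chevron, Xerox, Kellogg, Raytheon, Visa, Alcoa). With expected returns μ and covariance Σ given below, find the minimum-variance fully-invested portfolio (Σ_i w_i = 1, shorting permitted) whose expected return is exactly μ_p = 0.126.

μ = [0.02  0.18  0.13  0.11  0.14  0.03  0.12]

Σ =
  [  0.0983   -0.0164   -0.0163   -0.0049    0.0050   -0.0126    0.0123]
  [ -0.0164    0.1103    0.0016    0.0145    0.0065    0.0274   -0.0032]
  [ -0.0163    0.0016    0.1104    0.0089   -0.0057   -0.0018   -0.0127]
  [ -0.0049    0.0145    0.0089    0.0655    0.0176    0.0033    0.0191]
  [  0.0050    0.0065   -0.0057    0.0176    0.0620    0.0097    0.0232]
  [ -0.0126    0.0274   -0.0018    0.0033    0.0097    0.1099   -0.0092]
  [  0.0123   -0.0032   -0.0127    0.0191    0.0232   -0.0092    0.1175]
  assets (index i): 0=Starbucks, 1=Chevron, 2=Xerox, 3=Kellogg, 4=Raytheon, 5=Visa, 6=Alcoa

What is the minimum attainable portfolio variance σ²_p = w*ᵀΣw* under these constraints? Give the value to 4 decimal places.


0.0188

p=Σ⁻¹μ = [0.5179  1.5757  1.3622  0.5035  1.7916  -0.1520  0.7097]
q=Σ⁻¹𝟙 = [13.5935  7.3403  11.5927  8.3915  9.3878  8.4378  5.9836]
a=μᵀp=0.857901  b=𝟙ᵀp=6.308700  c=𝟙ᵀq=64.727197  D=ac−b²=15.729810
λ₁=(c·0.126−b)/D = (64.727197·0.126−6.308700)/15.729810 = 0.117416
λ₂=(a−b·0.126)/D = (0.857901−6.308700·0.126)/15.729810 = 0.004005
w* = 0.117416·p + 0.004005·q:
  w_0 = 0.117416·0.5179 + 0.004005·13.5935 = 0.1153  (Starbucks)
  w_1 = 0.117416·1.5757 + 0.004005·7.3403 = 0.2144  (Chevron)
  w_2 = 0.117416·1.3622 + 0.004005·11.5927 = 0.2064  (Xerox)
  w_3 = 0.117416·0.5035 + 0.004005·8.3915 = 0.0927  (Kellogg)
  w_4 = 0.117416·1.7916 + 0.004005·9.3878 = 0.2480  (Raytheon)
  w_5 = 0.117416·-0.1520 + 0.004005·8.4378 = 0.0159  (Visa)
  w_6 = 0.117416·0.7097 + 0.004005·5.9836 = 0.1073  (Alcoa)
Σw_i=1.0000  μᵀw=0.1260
σ²=wᵀΣw=λ₁·μ_p+λ₂ = 0.117416·0.126 + 0.004005 = 0.018800 ≈ 0.0188


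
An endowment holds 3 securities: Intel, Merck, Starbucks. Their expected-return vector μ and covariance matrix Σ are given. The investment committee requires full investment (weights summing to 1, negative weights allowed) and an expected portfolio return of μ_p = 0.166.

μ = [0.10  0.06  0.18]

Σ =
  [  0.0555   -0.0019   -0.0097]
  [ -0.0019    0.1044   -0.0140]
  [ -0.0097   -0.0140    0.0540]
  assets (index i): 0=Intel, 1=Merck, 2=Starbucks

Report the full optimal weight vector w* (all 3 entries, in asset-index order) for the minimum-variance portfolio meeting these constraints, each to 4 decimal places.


0.2170  -0.0280  0.8110

x=Σ⁻¹μ = [2.5578  1.1706  4.0963]
y=Σ⁻¹𝟙 = [23.0527  13.5063  26.1611]
a=μᵀx=1.063343  b=𝟙ᵀx=7.824643  c=𝟙ᵀy=62.720065  D=ac−b²=5.467917
λ₁=(c·0.166−b)/D = (62.720065·0.166−7.824643)/5.467917 = 0.473103
λ₂=(a−b·0.166)/D = (1.063343−7.824643·0.166)/5.467917 = -0.043078
w* = 0.473103·x + -0.043078·y:
  w_0 = 0.473103·2.5578 + -0.043078·23.0527 = 0.2170  (Intel)
  w_1 = 0.473103·1.1706 + -0.043078·13.5063 = -0.0280  (Merck)
  w_2 = 0.473103·4.0963 + -0.043078·26.1611 = 0.8110  (Starbucks)
Σw_i=1.0000  μᵀw=0.1660
σ²=wᵀΣw=λ₁·μ_p+λ₂ = 0.473103·0.166 + -0.043078 = 0.035457 ≈ 0.0355


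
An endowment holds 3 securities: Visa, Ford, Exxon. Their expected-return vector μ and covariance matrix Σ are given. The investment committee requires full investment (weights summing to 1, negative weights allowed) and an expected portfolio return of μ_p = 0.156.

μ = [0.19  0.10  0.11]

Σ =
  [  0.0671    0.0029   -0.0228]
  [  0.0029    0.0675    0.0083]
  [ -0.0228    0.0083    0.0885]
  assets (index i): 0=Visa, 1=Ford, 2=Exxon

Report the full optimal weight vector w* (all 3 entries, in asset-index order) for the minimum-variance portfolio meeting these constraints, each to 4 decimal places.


u=Σ⁻¹μ = [3.4771  1.0816  2.0373]
v=Σ⁻¹𝟙 = [19.5445  12.1062  15.1992]
a=μᵀu=0.992911  b=𝟙ᵀu=6.595986  c=𝟙ᵀv=46.849906  D=ac−b²=3.010757
λ₁=(c·0.156−b)/D = (46.849906·0.156−6.595986)/3.010757 = 0.236684
λ₂=(a−b·0.156)/D = (0.992911−6.595986·0.156)/3.010757 = -0.011978
w* = 0.236684·u + -0.011978·v:
  w_0 = 0.236684·3.4771 + -0.011978·19.5445 = 0.5889  (Visa)
  w_1 = 0.236684·1.0816 + -0.011978·12.1062 = 0.1110  (Ford)
  w_2 = 0.236684·2.0373 + -0.011978·15.1992 = 0.3001  (Exxon)
Σw_i=1.0000  μᵀw=0.1560
σ²=wᵀΣw=λ₁·μ_p+λ₂ = 0.236684·0.156 + -0.011978 = 0.024945 ≈ 0.0249

0.5889  0.1110  0.3001


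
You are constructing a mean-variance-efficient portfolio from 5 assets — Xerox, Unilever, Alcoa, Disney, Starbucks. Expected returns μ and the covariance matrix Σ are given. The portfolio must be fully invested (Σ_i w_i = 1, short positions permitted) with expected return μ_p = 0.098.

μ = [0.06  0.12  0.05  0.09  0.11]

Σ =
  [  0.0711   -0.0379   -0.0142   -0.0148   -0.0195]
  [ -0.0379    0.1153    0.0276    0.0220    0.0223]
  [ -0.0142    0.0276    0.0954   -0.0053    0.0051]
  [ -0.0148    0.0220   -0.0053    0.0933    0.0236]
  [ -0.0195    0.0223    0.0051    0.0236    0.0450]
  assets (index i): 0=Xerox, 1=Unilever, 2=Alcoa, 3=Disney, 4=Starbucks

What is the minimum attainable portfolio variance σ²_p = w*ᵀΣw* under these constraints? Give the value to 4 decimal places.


0.0168

g=Σ⁻¹μ = [2.3349  1.1138  0.4329  0.4321  2.6286]
h=Σ⁻¹𝟙 = [29.8487  9.4810  11.2460  7.4644  25.2691]
a=μᵀg=0.623433  b=𝟙ᵀg=6.942339  c=𝟙ᵀh=83.309194  D=ac−b²=3.741667
λ₁=(c·0.098−b)/D = (83.309194·0.098−6.942339)/3.741667 = 0.326582
λ₂=(a−b·0.098)/D = (0.623433−6.942339·0.098)/3.741667 = -0.015211
w* = 0.326582·g + -0.015211·h:
  w_0 = 0.326582·2.3349 + -0.015211·29.8487 = 0.3085  (Xerox)
  w_1 = 0.326582·1.1138 + -0.015211·9.4810 = 0.2195  (Unilever)
  w_2 = 0.326582·0.4329 + -0.015211·11.2460 = -0.0297  (Alcoa)
  w_3 = 0.326582·0.4321 + -0.015211·7.4644 = 0.0276  (Disney)
  w_4 = 0.326582·2.6286 + -0.015211·25.2691 = 0.4741  (Starbucks)
Σw_i=1.0000  μᵀw=0.0980
σ²=wᵀΣw=λ₁·μ_p+λ₂ = 0.326582·0.098 + -0.015211 = 0.016794 ≈ 0.0168


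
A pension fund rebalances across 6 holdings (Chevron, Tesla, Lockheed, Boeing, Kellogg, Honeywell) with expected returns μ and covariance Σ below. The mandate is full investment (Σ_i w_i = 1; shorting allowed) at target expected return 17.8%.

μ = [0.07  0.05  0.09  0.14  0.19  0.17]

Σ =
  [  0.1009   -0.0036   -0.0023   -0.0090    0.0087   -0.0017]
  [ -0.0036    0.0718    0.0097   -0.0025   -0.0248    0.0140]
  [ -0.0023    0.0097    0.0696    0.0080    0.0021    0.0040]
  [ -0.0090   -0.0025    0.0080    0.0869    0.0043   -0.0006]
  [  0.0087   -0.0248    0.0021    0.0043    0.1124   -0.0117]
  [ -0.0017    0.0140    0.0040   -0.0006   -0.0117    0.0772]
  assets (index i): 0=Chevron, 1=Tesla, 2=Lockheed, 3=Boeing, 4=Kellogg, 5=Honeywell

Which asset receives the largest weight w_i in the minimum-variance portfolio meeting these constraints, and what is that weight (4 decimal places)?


g=Σ⁻¹μ = [0.7505  0.9157  0.8173  1.5569  2.0016  2.3256]
h=Σ⁻¹𝟙 = [10.8892  15.3559  10.2107  11.6230  12.0343  11.7935]
a=μᵀg=1.165504  b=𝟙ᵀg=8.367635  c=𝟙ᵀh=71.906630  D=ac−b²=13.790167
λ₁=(c·0.178−b)/D = (71.906630·0.178−8.367635)/13.790167 = 0.321370
λ₂=(a−b·0.178)/D = (1.165504−8.367635·0.178)/13.790167 = -0.023490
w* = 0.321370·g + -0.023490·h:
  w_0 = 0.321370·0.7505 + -0.023490·10.8892 = -0.0146  (Chevron)
  w_1 = 0.321370·0.9157 + -0.023490·15.3559 = -0.0664  (Tesla)
  w_2 = 0.321370·0.8173 + -0.023490·10.2107 = 0.0228  (Lockheed)
  w_3 = 0.321370·1.5569 + -0.023490·11.6230 = 0.2273  (Boeing)
  w_4 = 0.321370·2.0016 + -0.023490·12.0343 = 0.3606  (Kellogg)
  w_5 = 0.321370·2.3256 + -0.023490·11.7935 = 0.4704  (Honeywell)
Σw_i=1.0000  μᵀw=0.1780
σ²=wᵀΣw=λ₁·μ_p+λ₂ = 0.321370·0.178 + -0.023490 = 0.033714 ≈ 0.0337

Honeywell (0.4704)


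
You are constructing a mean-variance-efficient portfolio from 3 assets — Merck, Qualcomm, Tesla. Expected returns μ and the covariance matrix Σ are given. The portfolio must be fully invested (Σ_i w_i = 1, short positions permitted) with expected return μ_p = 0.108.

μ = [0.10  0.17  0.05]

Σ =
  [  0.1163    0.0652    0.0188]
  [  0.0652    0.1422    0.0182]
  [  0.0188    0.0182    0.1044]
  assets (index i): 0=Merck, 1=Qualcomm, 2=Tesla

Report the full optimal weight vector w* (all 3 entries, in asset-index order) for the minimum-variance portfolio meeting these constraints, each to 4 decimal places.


u=Σ⁻¹μ = [0.2245  1.0601  0.2537]
v=Σ⁻¹𝟙 = [5.2988  3.5788  8.0005]
a=μᵀu=0.215351  b=𝟙ᵀu=1.538305  c=𝟙ᵀv=16.878096  D=ac−b²=1.268340
λ₁=(c·0.108−b)/D = (16.878096·0.108−1.538305)/1.268340 = 0.224332
λ₂=(a−b·0.108)/D = (0.215351−1.538305·0.108)/1.268340 = 0.038802
w* = 0.224332·u + 0.038802·v:
  w_0 = 0.224332·0.2245 + 0.038802·5.2988 = 0.2560  (Merck)
  w_1 = 0.224332·1.0601 + 0.038802·3.5788 = 0.3767  (Qualcomm)
  w_2 = 0.224332·0.2537 + 0.038802·8.0005 = 0.3673  (Tesla)
Σw_i=1.0000  μᵀw=0.1080
σ²=wᵀΣw=λ₁·μ_p+λ₂ = 0.224332·0.108 + 0.038802 = 0.063030 ≈ 0.0630

0.2560  0.3767  0.3673


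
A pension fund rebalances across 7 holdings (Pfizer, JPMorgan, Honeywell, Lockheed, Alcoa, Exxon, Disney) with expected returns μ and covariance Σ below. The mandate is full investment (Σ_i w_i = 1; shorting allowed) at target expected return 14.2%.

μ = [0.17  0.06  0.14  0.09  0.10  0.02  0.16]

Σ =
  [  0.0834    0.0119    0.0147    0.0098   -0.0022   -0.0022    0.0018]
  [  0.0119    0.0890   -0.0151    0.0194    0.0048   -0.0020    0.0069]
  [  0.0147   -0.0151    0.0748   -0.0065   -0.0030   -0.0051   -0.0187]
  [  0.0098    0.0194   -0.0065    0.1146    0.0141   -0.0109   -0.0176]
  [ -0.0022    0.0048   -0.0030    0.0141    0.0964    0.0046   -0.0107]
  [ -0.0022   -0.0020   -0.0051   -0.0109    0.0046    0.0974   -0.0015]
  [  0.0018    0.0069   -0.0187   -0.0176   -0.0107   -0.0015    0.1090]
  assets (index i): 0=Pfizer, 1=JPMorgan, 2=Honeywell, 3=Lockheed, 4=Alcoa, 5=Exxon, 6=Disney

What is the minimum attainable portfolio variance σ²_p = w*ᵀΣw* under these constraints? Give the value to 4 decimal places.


0.0183

g=Σ⁻¹μ = [1.4440  0.4617  2.3649  0.9355  1.1951  0.4518  2.0951]
h=Σ⁻¹𝟙 = [6.1347  10.2765  20.0008  9.7709  10.2199  12.4995  14.6067]
a=μᵀg=1.152219  b=𝟙ᵀg=8.948037  c=𝟙ᵀh=83.509053  D=ac−b²=16.153385
λ₁=(c·0.142−b)/D = (83.509053·0.142−8.948037)/16.153385 = 0.180163
λ₂=(a−b·0.142)/D = (1.152219−8.948037·0.142)/16.153385 = -0.007330
w* = 0.180163·g + -0.007330·h:
  w_0 = 0.180163·1.4440 + -0.007330·6.1347 = 0.2152  (Pfizer)
  w_1 = 0.180163·0.4617 + -0.007330·10.2765 = 0.0078  (JPMorgan)
  w_2 = 0.180163·2.3649 + -0.007330·20.0008 = 0.2795  (Honeywell)
  w_3 = 0.180163·0.9355 + -0.007330·9.7709 = 0.0969  (Lockheed)
  w_4 = 0.180163·1.1951 + -0.007330·10.2199 = 0.1404  (Alcoa)
  w_5 = 0.180163·0.4518 + -0.007330·12.4995 = -0.0102  (Exxon)
  w_6 = 0.180163·2.0951 + -0.007330·14.6067 = 0.2704  (Disney)
Σw_i=1.0000  μᵀw=0.1420
σ²=wᵀΣw=λ₁·μ_p+λ₂ = 0.180163·0.142 + -0.007330 = 0.018253 ≈ 0.0183


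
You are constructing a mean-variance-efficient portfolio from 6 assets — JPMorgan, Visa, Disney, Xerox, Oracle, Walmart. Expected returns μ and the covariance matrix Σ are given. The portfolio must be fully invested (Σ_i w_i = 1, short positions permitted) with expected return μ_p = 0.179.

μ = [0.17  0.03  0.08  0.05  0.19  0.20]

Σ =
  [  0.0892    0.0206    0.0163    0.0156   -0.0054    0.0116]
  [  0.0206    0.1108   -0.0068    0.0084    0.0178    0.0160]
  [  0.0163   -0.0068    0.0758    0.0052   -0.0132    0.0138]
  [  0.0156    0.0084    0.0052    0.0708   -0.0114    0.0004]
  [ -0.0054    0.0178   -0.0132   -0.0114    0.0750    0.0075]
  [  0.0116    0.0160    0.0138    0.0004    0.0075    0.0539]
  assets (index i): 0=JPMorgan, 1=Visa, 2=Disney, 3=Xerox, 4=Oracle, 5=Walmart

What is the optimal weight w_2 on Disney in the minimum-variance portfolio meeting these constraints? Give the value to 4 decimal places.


u=Σ⁻¹μ = [1.6572  -0.9721  0.4682  0.8523  2.7824  3.1291]
v=Σ⁻¹𝟙 = [5.2276  3.5731  12.2337  14.1777  16.0806  10.8922]
a=μᵀu=1.487120  b=𝟙ᵀu=7.917222  c=𝟙ᵀv=62.184925  D=ac−b²=29.794061
λ₁=(c·0.179−b)/D = (62.184925·0.179−7.917222)/29.794061 = 0.107870
λ₂=(a−b·0.179)/D = (1.487120−7.917222·0.179)/29.794061 = 0.002347
w* = 0.107870·u + 0.002347·v:
  w_0 = 0.107870·1.6572 + 0.002347·5.2276 = 0.1910  (JPMorgan)
  w_1 = 0.107870·-0.9721 + 0.002347·3.5731 = -0.0965  (Visa)
  w_2 = 0.107870·0.4682 + 0.002347·12.2337 = 0.0792  (Disney)
  w_3 = 0.107870·0.8523 + 0.002347·14.1777 = 0.1252  (Xerox)
  w_4 = 0.107870·2.7824 + 0.002347·16.0806 = 0.3379  (Oracle)
  w_5 = 0.107870·3.1291 + 0.002347·10.8922 = 0.3631  (Walmart)
Σw_i=1.0000  μᵀw=0.1790
σ²=wᵀΣw=λ₁·μ_p+λ₂ = 0.107870·0.179 + 0.002347 = 0.021656 ≈ 0.0217

0.0792


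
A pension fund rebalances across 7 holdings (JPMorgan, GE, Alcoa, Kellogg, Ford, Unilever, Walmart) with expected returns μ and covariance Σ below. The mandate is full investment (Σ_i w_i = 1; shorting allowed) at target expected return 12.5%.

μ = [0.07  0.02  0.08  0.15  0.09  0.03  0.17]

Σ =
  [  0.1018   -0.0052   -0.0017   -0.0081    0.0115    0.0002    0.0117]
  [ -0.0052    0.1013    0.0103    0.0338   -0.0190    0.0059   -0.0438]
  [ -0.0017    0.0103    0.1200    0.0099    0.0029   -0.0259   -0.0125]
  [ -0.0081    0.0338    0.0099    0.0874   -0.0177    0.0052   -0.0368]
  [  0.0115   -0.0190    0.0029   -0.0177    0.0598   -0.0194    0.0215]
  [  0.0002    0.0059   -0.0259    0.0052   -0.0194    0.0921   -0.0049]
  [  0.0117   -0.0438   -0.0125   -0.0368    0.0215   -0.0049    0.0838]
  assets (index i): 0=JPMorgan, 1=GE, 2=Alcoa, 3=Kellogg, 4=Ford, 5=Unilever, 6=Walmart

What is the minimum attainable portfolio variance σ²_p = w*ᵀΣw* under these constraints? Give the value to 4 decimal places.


0.0116

g=Σ⁻¹μ = [0.4031  0.8895  0.8601  3.0813  1.5772  0.8576  3.5642]
h=Σ⁻¹𝟙 = [6.8973  16.8797  11.4022  18.1723  22.5285  18.0039  24.7465]
a=μᵀg=1.350596  b=𝟙ᵀg=11.233008  c=𝟙ᵀh=118.630371  D=ac−b²=34.041209
λ₁=(c·0.125−b)/D = (118.630371·0.125−11.233008)/34.041209 = 0.105630
λ₂=(a−b·0.125)/D = (1.350596−11.233008·0.125)/34.041209 = -0.001573
w* = 0.105630·g + -0.001573·h:
  w_0 = 0.105630·0.4031 + -0.001573·6.8973 = 0.0317  (JPMorgan)
  w_1 = 0.105630·0.8895 + -0.001573·16.8797 = 0.0674  (GE)
  w_2 = 0.105630·0.8601 + -0.001573·11.4022 = 0.0729  (Alcoa)
  w_3 = 0.105630·3.0813 + -0.001573·18.1723 = 0.2969  (Kellogg)
  w_4 = 0.105630·1.5772 + -0.001573·22.5285 = 0.1312  (Ford)
  w_5 = 0.105630·0.8576 + -0.001573·18.0039 = 0.0623  (Unilever)
  w_6 = 0.105630·3.5642 + -0.001573·24.7465 = 0.3376  (Walmart)
Σw_i=1.0000  μᵀw=0.1250
σ²=wᵀΣw=λ₁·μ_p+λ₂ = 0.105630·0.125 + -0.001573 = 0.011631 ≈ 0.0116


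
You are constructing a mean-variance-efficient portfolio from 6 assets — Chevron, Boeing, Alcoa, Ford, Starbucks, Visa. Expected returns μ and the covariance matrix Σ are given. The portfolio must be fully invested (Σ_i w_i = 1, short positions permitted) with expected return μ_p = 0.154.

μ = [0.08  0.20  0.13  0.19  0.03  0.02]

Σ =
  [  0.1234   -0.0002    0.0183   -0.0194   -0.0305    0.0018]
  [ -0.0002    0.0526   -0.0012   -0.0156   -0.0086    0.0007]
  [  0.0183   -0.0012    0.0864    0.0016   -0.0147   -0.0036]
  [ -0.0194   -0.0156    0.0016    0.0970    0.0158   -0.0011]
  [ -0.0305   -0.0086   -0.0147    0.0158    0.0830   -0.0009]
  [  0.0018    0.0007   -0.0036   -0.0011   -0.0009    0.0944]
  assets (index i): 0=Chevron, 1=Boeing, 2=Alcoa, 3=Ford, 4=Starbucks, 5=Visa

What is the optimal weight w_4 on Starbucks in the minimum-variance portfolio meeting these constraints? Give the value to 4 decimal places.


0.0992

p=Σ⁻¹μ = [1.1201  4.8237  1.4649  2.7732  1.0071  0.2525]
q=Σ⁻¹𝟙 = [13.0748  26.4991  12.6557  13.9577  19.3019  10.9767]
a=μᵀp=1.806967  b=𝟙ᵀp=11.441596  c=𝟙ᵀq=96.465925  D=ac−b²=43.400595
λ₁=(c·0.154−b)/D = (96.465925·0.154−11.441596)/43.400595 = 0.078666
λ₂=(a−b·0.154)/D = (1.806967−11.441596·0.154)/43.400595 = 0.001036
w* = 0.078666·p + 0.001036·q:
  w_0 = 0.078666·1.1201 + 0.001036·13.0748 = 0.1017  (Chevron)
  w_1 = 0.078666·4.8237 + 0.001036·26.4991 = 0.4069  (Boeing)
  w_2 = 0.078666·1.4649 + 0.001036·12.6557 = 0.1283  (Alcoa)
  w_3 = 0.078666·2.7732 + 0.001036·13.9577 = 0.2326  (Ford)
  w_4 = 0.078666·1.0071 + 0.001036·19.3019 = 0.0992  (Starbucks)
  w_5 = 0.078666·0.2525 + 0.001036·10.9767 = 0.0312  (Visa)
Σw_i=1.0000  μᵀw=0.1540
σ²=wᵀΣw=λ₁·μ_p+λ₂ = 0.078666·0.154 + 0.001036 = 0.013151 ≈ 0.0132


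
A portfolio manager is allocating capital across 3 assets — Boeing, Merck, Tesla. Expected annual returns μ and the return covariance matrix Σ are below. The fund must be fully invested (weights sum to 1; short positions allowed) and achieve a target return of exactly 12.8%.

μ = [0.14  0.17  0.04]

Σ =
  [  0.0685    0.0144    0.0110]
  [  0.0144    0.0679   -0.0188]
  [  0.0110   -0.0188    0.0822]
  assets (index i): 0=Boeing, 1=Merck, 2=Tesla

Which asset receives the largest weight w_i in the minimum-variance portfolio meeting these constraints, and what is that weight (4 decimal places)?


Merck (0.4770)

g=Σ⁻¹μ = [1.3913  2.4467  0.8600]
h=Σ⁻¹𝟙 = [8.6261  17.0250  14.9049]
a=μᵀg=0.645133  b=𝟙ᵀg=4.698095  c=𝟙ᵀh=40.555966  D=ac−b²=4.091899
λ₁=(c·0.128−b)/D = (40.555966·0.128−4.698095)/4.091899 = 0.120499
λ₂=(a−b·0.128)/D = (0.645133−4.698095·0.128)/4.091899 = 0.010698
w* = 0.120499·g + 0.010698·h:
  w_0 = 0.120499·1.3913 + 0.010698·8.6261 = 0.2599  (Boeing)
  w_1 = 0.120499·2.4467 + 0.010698·17.0250 = 0.4770  (Merck)
  w_2 = 0.120499·0.8600 + 0.010698·14.9049 = 0.2631  (Tesla)
Σw_i=1.0000  μᵀw=0.1280
σ²=wᵀΣw=λ₁·μ_p+λ₂ = 0.120499·0.128 + 0.010698 = 0.026122 ≈ 0.0261


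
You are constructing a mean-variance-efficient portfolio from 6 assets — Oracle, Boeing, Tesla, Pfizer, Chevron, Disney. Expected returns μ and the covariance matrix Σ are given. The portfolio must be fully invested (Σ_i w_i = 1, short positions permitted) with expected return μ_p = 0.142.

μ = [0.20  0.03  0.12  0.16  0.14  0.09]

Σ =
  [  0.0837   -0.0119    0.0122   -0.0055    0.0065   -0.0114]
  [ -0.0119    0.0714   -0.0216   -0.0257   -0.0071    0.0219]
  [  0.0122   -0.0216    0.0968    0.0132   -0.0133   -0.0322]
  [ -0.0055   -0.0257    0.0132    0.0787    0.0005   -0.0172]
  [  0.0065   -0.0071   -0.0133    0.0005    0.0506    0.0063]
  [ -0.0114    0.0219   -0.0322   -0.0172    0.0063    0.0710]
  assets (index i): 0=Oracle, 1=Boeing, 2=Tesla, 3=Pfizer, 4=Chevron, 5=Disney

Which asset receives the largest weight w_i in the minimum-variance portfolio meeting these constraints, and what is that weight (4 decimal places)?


Oracle (0.2420)

g=Σ⁻¹μ = [2.6925  2.1720  2.2078  3.0915  2.9620  2.5173]
h=Σ⁻¹𝟙 = [15.2544  27.5009  21.8416  23.6350  24.4915  21.5093]
a=μᵀg=2.004477  b=𝟙ᵀg=15.643154  c=𝟙ᵀh=134.232718  D=ac−b²=24.358176
λ₁=(c·0.142−b)/D = (134.232718·0.142−15.643154)/24.358176 = 0.140318
λ₂=(a−b·0.142)/D = (2.004477−15.643154·0.142)/24.358176 = -0.008903
w* = 0.140318·g + -0.008903·h:
  w_0 = 0.140318·2.6925 + -0.008903·15.2544 = 0.2420  (Oracle)
  w_1 = 0.140318·2.1720 + -0.008903·27.5009 = 0.0599  (Boeing)
  w_2 = 0.140318·2.2078 + -0.008903·21.8416 = 0.1153  (Tesla)
  w_3 = 0.140318·3.0915 + -0.008903·23.6350 = 0.2234  (Pfizer)
  w_4 = 0.140318·2.9620 + -0.008903·24.4915 = 0.1976  (Chevron)
  w_5 = 0.140318·2.5173 + -0.008903·21.5093 = 0.1617  (Disney)
Σw_i=1.0000  μᵀw=0.1420
σ²=wᵀΣw=λ₁·μ_p+λ₂ = 0.140318·0.142 + -0.008903 = 0.011023 ≈ 0.0110


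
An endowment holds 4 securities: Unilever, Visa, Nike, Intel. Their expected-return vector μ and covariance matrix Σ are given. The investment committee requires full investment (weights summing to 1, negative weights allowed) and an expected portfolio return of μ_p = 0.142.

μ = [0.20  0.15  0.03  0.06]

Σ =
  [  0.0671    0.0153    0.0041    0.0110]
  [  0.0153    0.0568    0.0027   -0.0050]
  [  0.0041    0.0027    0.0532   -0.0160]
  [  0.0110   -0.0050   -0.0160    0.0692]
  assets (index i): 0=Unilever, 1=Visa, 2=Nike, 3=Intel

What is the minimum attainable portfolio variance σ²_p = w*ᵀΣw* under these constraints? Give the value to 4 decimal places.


p=Σ⁻¹μ = [2.3586  2.0481  0.5059  0.7571]
q=Σ⁻¹𝟙 = [6.4105  16.5277  23.4969  20.0589]
a=μᵀp=0.839538  b=𝟙ᵀp=5.669683  c=𝟙ᵀq=66.493896  D=ac−b²=23.678861
λ₁=(c·0.142−b)/D = (66.493896·0.142−5.669683)/23.678861 = 0.159317
λ₂=(a−b·0.142)/D = (0.839538−5.669683·0.142)/23.678861 = 0.001455
w* = 0.159317·p + 0.001455·q:
  w_0 = 0.159317·2.3586 + 0.001455·6.4105 = 0.3851  (Unilever)
  w_1 = 0.159317·2.0481 + 0.001455·16.5277 = 0.3503  (Visa)
  w_2 = 0.159317·0.5059 + 0.001455·23.4969 = 0.1148  (Nike)
  w_3 = 0.159317·0.7571 + 0.001455·20.0589 = 0.1498  (Intel)
Σw_i=1.0000  μᵀw=0.1420
σ²=wᵀΣw=λ₁·μ_p+λ₂ = 0.159317·0.142 + 0.001455 = 0.024078 ≈ 0.0241

0.0241


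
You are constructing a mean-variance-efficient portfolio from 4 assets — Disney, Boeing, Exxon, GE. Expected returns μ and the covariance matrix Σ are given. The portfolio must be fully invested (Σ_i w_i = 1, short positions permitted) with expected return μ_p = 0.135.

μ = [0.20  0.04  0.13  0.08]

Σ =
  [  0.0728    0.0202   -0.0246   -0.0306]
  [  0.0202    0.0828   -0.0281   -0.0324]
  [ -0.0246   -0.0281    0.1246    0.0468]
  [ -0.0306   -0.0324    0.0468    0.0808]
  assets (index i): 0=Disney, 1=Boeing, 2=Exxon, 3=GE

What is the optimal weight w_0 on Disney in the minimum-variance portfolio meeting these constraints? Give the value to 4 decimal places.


0.4438

x=Σ⁻¹μ = [3.7984  0.7614  1.1989  2.0395]
y=Σ⁻¹𝟙 = [20.9529  18.7032  7.5845  23.4181]
a=μᵀx=1.109149  b=𝟙ᵀx=7.798144  c=𝟙ᵀy=70.658750  D=ac−b²=17.560001
λ₁=(c·0.135−b)/D = (70.658750·0.135−7.798144)/17.560001 = 0.099134
λ₂=(a−b·0.135)/D = (1.109149−7.798144·0.135)/17.560001 = 0.003212
w* = 0.099134·x + 0.003212·y:
  w_0 = 0.099134·3.7984 + 0.003212·20.9529 = 0.4438  (Disney)
  w_1 = 0.099134·0.7614 + 0.003212·18.7032 = 0.1355  (Boeing)
  w_2 = 0.099134·1.1989 + 0.003212·7.5845 = 0.1432  (Exxon)
  w_3 = 0.099134·2.0395 + 0.003212·23.4181 = 0.2774  (GE)
Σw_i=1.0000  μᵀw=0.1350
σ²=wᵀΣw=λ₁·μ_p+λ₂ = 0.099134·0.135 + 0.003212 = 0.016595 ≈ 0.0166


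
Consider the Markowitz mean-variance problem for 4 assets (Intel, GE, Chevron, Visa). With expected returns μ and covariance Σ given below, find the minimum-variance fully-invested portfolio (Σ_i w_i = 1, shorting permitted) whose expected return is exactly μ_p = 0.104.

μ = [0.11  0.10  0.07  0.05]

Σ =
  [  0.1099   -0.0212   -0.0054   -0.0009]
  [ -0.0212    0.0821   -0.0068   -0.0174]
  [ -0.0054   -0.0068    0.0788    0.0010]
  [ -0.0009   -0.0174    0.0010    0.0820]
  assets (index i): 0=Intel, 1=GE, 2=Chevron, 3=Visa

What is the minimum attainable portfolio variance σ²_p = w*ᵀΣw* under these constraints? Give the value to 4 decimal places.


0.0339

p=Σ⁻¹μ = [1.4310  1.8966  1.1372  1.0140]
q=Σ⁻¹𝟙 = [13.9444  20.5423  15.2090  16.5217]
a=μᵀp=0.477374  b=𝟙ᵀp=5.478825  c=𝟙ᵀq=66.217324  D=ac−b²=1.592906
λ₁=(c·0.104−b)/D = (66.217324·0.104−5.478825)/1.592906 = 0.883779
λ₂=(a−b·0.104)/D = (0.477374−5.478825·0.104)/1.592906 = -0.058022
w* = 0.883779·p + -0.058022·q:
  w_0 = 0.883779·1.4310 + -0.058022·13.9444 = 0.4556  (Intel)
  w_1 = 0.883779·1.8966 + -0.058022·20.5423 = 0.4843  (GE)
  w_2 = 0.883779·1.1372 + -0.058022·15.2090 = 0.1226  (Chevron)
  w_3 = 0.883779·1.0140 + -0.058022·16.5217 = -0.0624  (Visa)
Σw_i=1.0000  μᵀw=0.1040
σ²=wᵀΣw=λ₁·μ_p+λ₂ = 0.883779·0.104 + -0.058022 = 0.033891 ≈ 0.0339


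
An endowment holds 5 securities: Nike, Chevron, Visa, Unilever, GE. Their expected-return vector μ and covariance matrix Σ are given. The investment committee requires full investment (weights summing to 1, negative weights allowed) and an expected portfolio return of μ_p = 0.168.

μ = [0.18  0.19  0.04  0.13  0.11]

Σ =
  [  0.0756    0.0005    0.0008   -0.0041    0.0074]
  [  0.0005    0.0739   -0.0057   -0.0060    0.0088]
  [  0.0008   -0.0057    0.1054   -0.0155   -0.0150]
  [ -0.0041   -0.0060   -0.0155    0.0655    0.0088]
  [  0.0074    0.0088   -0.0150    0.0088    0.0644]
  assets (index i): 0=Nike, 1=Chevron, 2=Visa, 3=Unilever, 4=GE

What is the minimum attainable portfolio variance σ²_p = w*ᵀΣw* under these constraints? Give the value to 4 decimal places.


u=Σ⁻¹μ = [2.3940  2.7216  1.0114  2.4948  0.9558]
v=Σ⁻¹𝟙 = [12.7513  14.6111  14.8379  19.1818  12.9011]
a=μᵀu=1.417943  b=𝟙ᵀu=9.577619  c=𝟙ᵀv=74.283232  D=ac−b²=13.598592
λ₁=(c·0.168−b)/D = (74.283232·0.168−9.577619)/13.598592 = 0.213402
λ₂=(a−b·0.168)/D = (1.417943−9.577619·0.168)/13.598592 = -0.014053
w* = 0.213402·u + -0.014053·v:
  w_0 = 0.213402·2.3940 + -0.014053·12.7513 = 0.3317  (Nike)
  w_1 = 0.213402·2.7216 + -0.014053·14.6111 = 0.3755  (Chevron)
  w_2 = 0.213402·1.0114 + -0.014053·14.8379 = 0.0073  (Visa)
  w_3 = 0.213402·2.4948 + -0.014053·19.1818 = 0.2628  (Unilever)
  w_4 = 0.213402·0.9558 + -0.014053·12.9011 = 0.0227  (GE)
Σw_i=1.0000  μᵀw=0.1680
σ²=wᵀΣw=λ₁·μ_p+λ₂ = 0.213402·0.168 + -0.014053 = 0.021799 ≈ 0.0218

0.0218


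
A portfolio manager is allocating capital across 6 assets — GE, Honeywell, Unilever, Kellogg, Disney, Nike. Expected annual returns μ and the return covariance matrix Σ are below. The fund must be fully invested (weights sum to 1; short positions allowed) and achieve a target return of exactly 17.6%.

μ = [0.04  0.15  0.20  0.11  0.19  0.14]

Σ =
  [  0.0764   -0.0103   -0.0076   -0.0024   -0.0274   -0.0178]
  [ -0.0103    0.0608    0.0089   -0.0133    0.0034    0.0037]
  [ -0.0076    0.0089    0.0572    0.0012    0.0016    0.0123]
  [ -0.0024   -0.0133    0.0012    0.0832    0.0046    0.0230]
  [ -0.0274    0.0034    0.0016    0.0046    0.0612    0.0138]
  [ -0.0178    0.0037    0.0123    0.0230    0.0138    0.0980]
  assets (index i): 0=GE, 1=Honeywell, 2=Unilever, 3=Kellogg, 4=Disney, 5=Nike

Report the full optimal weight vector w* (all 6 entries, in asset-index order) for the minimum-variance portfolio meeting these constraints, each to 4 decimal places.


x=Σ⁻¹μ = [2.7475  2.5151  3.2128  1.3885  3.8810  0.5570]
y=Σ⁻¹𝟙 = [28.1655  19.9084  15.8555  12.7230  25.1073  6.0566]
a=μᵀx=2.097818  b=𝟙ᵀx=14.301848  c=𝟙ᵀy=107.816460  D=ac−b²=21.636479
λ₁=(c·0.176−b)/D = (107.816460·0.176−14.301848)/21.636479 = 0.216017
λ₂=(a−b·0.176)/D = (2.097818−14.301848·0.176)/21.636479 = -0.019380
w* = 0.216017·x + -0.019380·y:
  w_0 = 0.216017·2.7475 + -0.019380·28.1655 = 0.0477  (GE)
  w_1 = 0.216017·2.5151 + -0.019380·19.9084 = 0.1575  (Honeywell)
  w_2 = 0.216017·3.2128 + -0.019380·15.8555 = 0.3867  (Unilever)
  w_3 = 0.216017·1.3885 + -0.019380·12.7230 = 0.0534  (Kellogg)
  w_4 = 0.216017·3.8810 + -0.019380·25.1073 = 0.3518  (Disney)
  w_5 = 0.216017·0.5570 + -0.019380·6.0566 = 0.0030  (Nike)
Σw_i=1.0000  μᵀw=0.1760
σ²=wᵀΣw=λ₁·μ_p+λ₂ = 0.216017·0.176 + -0.019380 = 0.018639 ≈ 0.0186

0.0477  0.1575  0.3867  0.0534  0.3518  0.0030


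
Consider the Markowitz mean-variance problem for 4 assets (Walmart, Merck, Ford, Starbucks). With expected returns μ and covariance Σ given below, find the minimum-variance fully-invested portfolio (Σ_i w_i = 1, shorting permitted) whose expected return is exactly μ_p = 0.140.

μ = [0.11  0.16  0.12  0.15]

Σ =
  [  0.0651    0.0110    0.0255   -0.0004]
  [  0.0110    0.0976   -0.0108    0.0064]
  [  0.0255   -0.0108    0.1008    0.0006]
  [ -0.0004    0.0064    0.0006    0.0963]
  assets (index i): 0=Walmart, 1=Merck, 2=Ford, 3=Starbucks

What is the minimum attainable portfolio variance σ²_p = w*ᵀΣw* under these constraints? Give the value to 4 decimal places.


0.0278

p=Σ⁻¹μ = [1.0084  1.5514  1.0930  1.4519]
q=Σ⁻¹𝟙 = [10.6493  9.3094  8.1660  9.7589]
a=μᵀp=0.708091  b=𝟙ᵀp=5.104666  c=𝟙ᵀq=37.883488  D=ac−b²=0.767331
λ₁=(c·0.140−b)/D = (37.883488·0.140−5.104666)/0.767331 = 0.259369
λ₂=(a−b·0.140)/D = (0.708091−5.104666·0.140)/0.767331 = -0.008552
w* = 0.259369·p + -0.008552·q:
  w_0 = 0.259369·1.0084 + -0.008552·10.6493 = 0.1705  (Walmart)
  w_1 = 0.259369·1.5514 + -0.008552·9.3094 = 0.3228  (Merck)
  w_2 = 0.259369·1.0930 + -0.008552·8.1660 = 0.2136  (Ford)
  w_3 = 0.259369·1.4519 + -0.008552·9.7589 = 0.2931  (Starbucks)
Σw_i=1.0000  μᵀw=0.1400
σ²=wᵀΣw=λ₁·μ_p+λ₂ = 0.259369·0.140 + -0.008552 = 0.027759 ≈ 0.0278


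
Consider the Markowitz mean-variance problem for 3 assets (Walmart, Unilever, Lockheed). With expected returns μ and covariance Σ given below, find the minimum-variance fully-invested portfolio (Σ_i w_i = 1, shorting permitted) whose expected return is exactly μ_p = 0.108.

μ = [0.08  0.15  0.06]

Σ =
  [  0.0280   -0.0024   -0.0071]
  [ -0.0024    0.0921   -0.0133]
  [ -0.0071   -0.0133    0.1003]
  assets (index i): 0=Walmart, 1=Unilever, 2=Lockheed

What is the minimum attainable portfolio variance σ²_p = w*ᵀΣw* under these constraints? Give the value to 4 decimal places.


x=Σ⁻¹μ = [3.2911  1.8703  1.0792]
y=Σ⁻¹𝟙 = [40.6477  14.0411  14.7093]
a=μᵀx=0.608579  b=𝟙ᵀx=6.240544  c=𝟙ᵀy=69.398139  D=ac−b²=3.289844
λ₁=(c·0.108−b)/D = (69.398139·0.108−6.240544)/3.289844 = 0.381311
λ₂=(a−b·0.108)/D = (0.608579−6.240544·0.108)/3.289844 = -0.019879
w* = 0.381311·x + -0.019879·y:
  w_0 = 0.381311·3.2911 + -0.019879·40.6477 = 0.4469  (Walmart)
  w_1 = 0.381311·1.8703 + -0.019879·14.0411 = 0.4340  (Unilever)
  w_2 = 0.381311·1.0792 + -0.019879·14.7093 = 0.1191  (Lockheed)
Σw_i=1.0000  μᵀw=0.1080
σ²=wᵀΣw=λ₁·μ_p+λ₂ = 0.381311·0.108 + -0.019879 = 0.021302 ≈ 0.0213

0.0213


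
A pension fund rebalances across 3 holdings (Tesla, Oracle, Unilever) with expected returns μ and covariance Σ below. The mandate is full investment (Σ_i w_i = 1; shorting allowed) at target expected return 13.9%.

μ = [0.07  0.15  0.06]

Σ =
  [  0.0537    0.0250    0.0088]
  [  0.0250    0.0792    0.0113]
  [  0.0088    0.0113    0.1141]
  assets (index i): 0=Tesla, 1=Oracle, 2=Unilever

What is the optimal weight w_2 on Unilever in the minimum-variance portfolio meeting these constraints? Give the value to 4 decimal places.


0.0793

g=Σ⁻¹μ = [0.4577  1.7035  0.3218]
h=Σ⁻¹𝟙 = [14.1437  7.1682  6.9635]
a=μᵀg=0.306881  b=𝟙ᵀg=2.483096  c=𝟙ᵀh=28.275378  D=ac−b²=2.511423
λ₁=(c·0.139−b)/D = (28.275378·0.139−2.483096)/2.511423 = 0.576240
λ₂=(a−b·0.139)/D = (0.306881−2.483096·0.139)/2.511423 = -0.015238
w* = 0.576240·g + -0.015238·h:
  w_0 = 0.576240·0.4577 + -0.015238·14.1437 = 0.0482  (Tesla)
  w_1 = 0.576240·1.7035 + -0.015238·7.1682 = 0.8724  (Oracle)
  w_2 = 0.576240·0.3218 + -0.015238·6.9635 = 0.0793  (Unilever)
Σw_i=1.0000  μᵀw=0.1390
σ²=wᵀΣw=λ₁·μ_p+λ₂ = 0.576240·0.139 + -0.015238 = 0.064859 ≈ 0.0649
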